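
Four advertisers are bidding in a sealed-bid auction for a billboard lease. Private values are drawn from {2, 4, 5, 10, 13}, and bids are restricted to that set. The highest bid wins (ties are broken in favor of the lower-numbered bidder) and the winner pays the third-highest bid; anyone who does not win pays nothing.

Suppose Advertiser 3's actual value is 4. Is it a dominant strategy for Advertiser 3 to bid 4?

No

Consider the case where Advertiser 1 bids 2, Advertiser 2 bids 2 and Advertiser 4 bids 5.
Truthful bid 4: loses, pays 0, utility 0.
Bid 5 instead: wins, pays 2, utility 4 - 2 = 2.
Since 2 > 0, bidding 5 is strictly better here, so truthful bidding is not dominant.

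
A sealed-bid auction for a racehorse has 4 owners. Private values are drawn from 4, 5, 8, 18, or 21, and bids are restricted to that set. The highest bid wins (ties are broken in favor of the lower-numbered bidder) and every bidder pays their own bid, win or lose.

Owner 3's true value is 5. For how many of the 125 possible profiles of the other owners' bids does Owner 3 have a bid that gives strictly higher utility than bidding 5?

123

Others bid (4, 4, 8): truth gives -5; bid 8 gives -3 > -5. Violating.
Others bid (4, 4, 18): truth gives -5; bid 4 gives -4 > -5. Violating.
Others bid (4, 4, 21): truth gives -5; bid 4 gives -4 > -5. Violating.
Others bid (4, 5, 4): truth gives -5; bid 8 gives -3 > -5. Violating.
Others bid (4, 4, 4): truth gives 0; no alternative beats it.
Others bid (4, 4, 5): truth gives 0; no alternative beats it.
(Checking all 125 profiles: 123 have a profitable deviation, 2 do not.)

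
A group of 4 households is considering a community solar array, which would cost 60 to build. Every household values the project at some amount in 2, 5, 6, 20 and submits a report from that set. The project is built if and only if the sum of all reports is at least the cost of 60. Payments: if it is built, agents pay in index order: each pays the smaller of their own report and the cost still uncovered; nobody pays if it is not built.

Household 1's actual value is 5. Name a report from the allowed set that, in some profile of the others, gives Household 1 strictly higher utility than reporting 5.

2

Suppose Household 2 reports 20, Household 3 reports 20 and Household 4 reports 20.
Report 5: project built, pays 5, utility 5 - 5 = 0.
Report 2: project built, pays 2, utility 5 - 2 = 3.
So reporting 2 beats truth here (3 > 0).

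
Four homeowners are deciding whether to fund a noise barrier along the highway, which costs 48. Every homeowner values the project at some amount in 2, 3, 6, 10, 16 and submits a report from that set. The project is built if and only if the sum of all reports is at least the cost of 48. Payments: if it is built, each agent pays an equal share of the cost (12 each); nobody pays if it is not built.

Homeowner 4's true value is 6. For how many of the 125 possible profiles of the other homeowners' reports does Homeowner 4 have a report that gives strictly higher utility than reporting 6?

3

Others report (10, 16, 16): truth gives -6; report 2 gives 0 > -6. Violating.
Others report (16, 10, 16): truth gives -6; report 2 gives 0 > -6. Violating.
Others report (16, 16, 10): truth gives -6; report 2 gives 0 > -6. Violating.
Others report (2, 2, 2): truth gives 0; no alternative beats it.
Others report (2, 2, 3): truth gives 0; no alternative beats it.
(Checking all 125 profiles: 3 have a profitable deviation, 122 do not.)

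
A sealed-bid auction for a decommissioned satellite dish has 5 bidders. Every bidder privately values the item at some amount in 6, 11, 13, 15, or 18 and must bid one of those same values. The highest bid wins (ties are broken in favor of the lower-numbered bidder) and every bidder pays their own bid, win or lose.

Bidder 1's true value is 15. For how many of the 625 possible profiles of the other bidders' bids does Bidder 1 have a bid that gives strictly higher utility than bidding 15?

450

Others bid (6, 6, 6, 6): truth gives 0; bid 6 gives 9 > 0. Violating.
Others bid (6, 6, 6, 11): truth gives 0; bid 11 gives 4 > 0. Violating.
Others bid (6, 6, 6, 13): truth gives 0; bid 13 gives 2 > 0. Violating.
Others bid (6, 6, 6, 18): truth gives -15; bid 18 gives -3 > -15. Violating.
Others bid (6, 6, 6, 15): truth gives 0; no alternative beats it.
Others bid (6, 6, 11, 15): truth gives 0; no alternative beats it.
(Checking all 625 profiles: 450 have a profitable deviation, 175 do not.)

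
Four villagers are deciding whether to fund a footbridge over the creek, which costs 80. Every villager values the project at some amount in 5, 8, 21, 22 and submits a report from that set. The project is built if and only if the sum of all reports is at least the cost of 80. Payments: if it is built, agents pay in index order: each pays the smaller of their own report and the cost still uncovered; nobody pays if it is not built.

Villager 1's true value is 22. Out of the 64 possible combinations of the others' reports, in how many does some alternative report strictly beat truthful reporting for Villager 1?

Others report (21, 21, 21): truth gives 0; report 21 gives 1 > 0. Violating.
Others report (21, 21, 22): truth gives 0; report 21 gives 1 > 0. Violating.
Others report (21, 22, 21): truth gives 0; report 21 gives 1 > 0. Violating.
Others report (21, 22, 22): truth gives 0; report 21 gives 1 > 0. Violating.
Others report (5, 5, 5): truth gives 0; no alternative beats it.
Others report (5, 5, 8): truth gives 0; no alternative beats it.
(Checking all 64 profiles: 8 have a profitable deviation, 56 do not.)

8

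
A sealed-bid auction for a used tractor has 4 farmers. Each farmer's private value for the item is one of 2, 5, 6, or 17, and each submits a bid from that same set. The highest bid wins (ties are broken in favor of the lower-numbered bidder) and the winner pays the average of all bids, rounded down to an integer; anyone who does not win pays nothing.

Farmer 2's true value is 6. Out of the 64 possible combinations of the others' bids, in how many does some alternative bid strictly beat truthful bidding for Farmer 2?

1

Others bid (2, 2, 2): truth gives 3; bid 5 gives 4 > 3. Violating.
Others bid (2, 2, 5): truth gives 3; no alternative beats it.
Others bid (2, 2, 6): truth gives 2; no alternative beats it.
(Checking all 64 profiles: 1 has a profitable deviation, 63 do not.)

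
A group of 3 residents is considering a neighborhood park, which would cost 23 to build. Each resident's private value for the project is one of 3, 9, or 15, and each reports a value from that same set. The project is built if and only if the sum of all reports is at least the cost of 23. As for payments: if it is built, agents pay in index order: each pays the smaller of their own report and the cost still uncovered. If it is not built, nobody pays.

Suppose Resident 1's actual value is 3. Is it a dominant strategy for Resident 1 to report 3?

Yes

Check each profile of the others' reports and compare truth against every alternative report.
Others report (3, 15): truth gives 0, best alternative gives -6.
Others report (9, 9): truth gives 0, best alternative gives -6.
Others report (9, 15): truth gives 0, best alternative gives -6.
Others report (15, 3): truth gives 0, best alternative gives -6.
Others report (15, 9): truth gives 0, best alternative gives -6.
Others report (15, 15): truth gives 0, best alternative gives -6.
(Remaining 3 profiles checked similarly; truth is weakly best in each.)
In every case the truthful report is at least as good as any alternative, so it is a dominant strategy.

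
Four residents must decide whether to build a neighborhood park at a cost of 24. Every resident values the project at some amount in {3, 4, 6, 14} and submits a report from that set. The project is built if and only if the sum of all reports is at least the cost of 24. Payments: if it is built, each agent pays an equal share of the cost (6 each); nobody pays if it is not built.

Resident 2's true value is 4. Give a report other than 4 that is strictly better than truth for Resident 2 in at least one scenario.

Suppose Resident 1 reports 3, Resident 3 reports 3 and Resident 4 reports 14.
Report 4: project built, pays 6, utility 4 - 6 = -2.
Report 3: project not built, utility 0.
So reporting 3 beats truth here (0 > -2).

3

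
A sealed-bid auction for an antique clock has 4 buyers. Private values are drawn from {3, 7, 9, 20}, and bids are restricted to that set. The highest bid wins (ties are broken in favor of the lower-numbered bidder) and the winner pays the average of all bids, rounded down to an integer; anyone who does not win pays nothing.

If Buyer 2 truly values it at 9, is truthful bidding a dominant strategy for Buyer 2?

No

Consider the case where Buyer 1 bids 9, Buyer 3 bids 3 and Buyer 4 bids 3.
Truthful bid 9: loses, pays 0, utility 0.
Bid 20 instead: wins, pays 8, utility 9 - 8 = 1.
Since 1 > 0, bidding 20 is strictly better here, so truthful bidding is not dominant.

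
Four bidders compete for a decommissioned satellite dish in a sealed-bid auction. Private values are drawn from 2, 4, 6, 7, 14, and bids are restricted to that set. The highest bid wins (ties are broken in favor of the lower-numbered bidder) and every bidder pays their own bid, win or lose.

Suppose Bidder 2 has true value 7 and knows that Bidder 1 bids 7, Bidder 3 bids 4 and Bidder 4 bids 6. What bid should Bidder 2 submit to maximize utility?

2

Bid 2: loses but pays 2, utility -2.
Bid 4: loses but pays 4, utility -4.
Bid 6: loses but pays 6, utility -6.
Bid 7: loses but pays 7, utility -7.
Bid 14: wins, pays 14, utility 7 - 14 = -7.
The best choice is 2 with utility -2.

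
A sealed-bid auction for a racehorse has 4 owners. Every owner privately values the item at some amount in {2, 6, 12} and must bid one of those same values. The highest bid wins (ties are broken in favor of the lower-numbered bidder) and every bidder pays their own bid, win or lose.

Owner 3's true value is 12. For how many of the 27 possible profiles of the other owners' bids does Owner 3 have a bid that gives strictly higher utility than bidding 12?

17

Others bid (2, 2, 2): truth gives 0; bid 6 gives 6 > 0. Violating.
Others bid (2, 2, 6): truth gives 0; bid 6 gives 6 > 0. Violating.
Others bid (2, 12, 2): truth gives -12; bid 2 gives -2 > -12. Violating.
Others bid (2, 12, 6): truth gives -12; bid 2 gives -2 > -12. Violating.
Others bid (2, 2, 12): truth gives 0; no alternative beats it.
Others bid (2, 6, 2): truth gives 0; no alternative beats it.
(Checking all 27 profiles: 17 have a profitable deviation, 10 do not.)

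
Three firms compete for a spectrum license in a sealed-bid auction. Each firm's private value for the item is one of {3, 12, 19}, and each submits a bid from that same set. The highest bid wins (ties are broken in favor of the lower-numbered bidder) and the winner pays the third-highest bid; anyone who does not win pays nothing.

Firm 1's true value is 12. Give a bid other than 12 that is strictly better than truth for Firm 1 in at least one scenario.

19

Suppose Firm 2 bids 3 and Firm 3 bids 19.
Bid 12: loses, pays 0, utility 0.
Bid 19: wins, pays 3, utility 12 - 3 = 9.
So bidding 19 beats truth here (9 > 0).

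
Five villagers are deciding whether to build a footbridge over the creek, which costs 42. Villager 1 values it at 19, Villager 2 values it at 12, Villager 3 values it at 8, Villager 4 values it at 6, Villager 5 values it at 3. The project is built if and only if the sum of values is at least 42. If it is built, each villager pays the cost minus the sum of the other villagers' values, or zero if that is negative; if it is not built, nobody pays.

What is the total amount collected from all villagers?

21

Total value 48 ≥ cost 42, so it is built.
Villager 1: others sum to 29; max(0, 42 - 29) = 13.
Villager 2: others sum to 36; max(0, 42 - 36) = 6.
Villager 3: others sum to 40; max(0, 42 - 40) = 2.
Villager 4: others sum to 42; max(0, 42 - 42) = 0.
Villager 5: others sum to 45; max(0, 42 - 45) = 0.
Total collected = 13 + 6 + 2 + 0 + 0 = 21.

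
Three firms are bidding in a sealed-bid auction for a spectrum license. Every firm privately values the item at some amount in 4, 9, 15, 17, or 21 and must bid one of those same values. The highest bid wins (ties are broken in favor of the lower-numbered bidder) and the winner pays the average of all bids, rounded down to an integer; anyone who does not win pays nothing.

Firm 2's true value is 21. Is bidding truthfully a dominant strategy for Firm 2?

No

Consider the case where Firm 1 bids 4 and Firm 3 bids 4.
Truthful bid 21: wins, pays 9, utility 21 - 9 = 12.
Bid 9 instead: wins, pays 5, utility 21 - 5 = 16.
Since 16 > 12, bidding 9 is strictly better here, so truthful bidding is not dominant.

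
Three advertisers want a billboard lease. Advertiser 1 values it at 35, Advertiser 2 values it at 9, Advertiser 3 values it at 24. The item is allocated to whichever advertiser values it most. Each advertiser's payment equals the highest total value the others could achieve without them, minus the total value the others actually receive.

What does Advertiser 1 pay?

24

Advertiser 1 has the highest value and receives the item.
Without Advertiser 1, the item would go to the next-highest value, 24, so the others could achieve 24.
With Advertiser 1 present and winning, the others receive nothing, so their total is 0.
Payment = 24 - 0 = 24.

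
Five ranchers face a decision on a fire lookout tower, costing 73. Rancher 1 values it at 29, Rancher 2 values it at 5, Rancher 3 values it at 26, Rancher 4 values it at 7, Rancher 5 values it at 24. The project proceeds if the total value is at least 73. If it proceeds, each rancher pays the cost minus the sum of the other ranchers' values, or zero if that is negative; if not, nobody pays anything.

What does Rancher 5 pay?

6

Total value 91 ≥ cost 73, so the project is built.
The other ranchers' values sum to 67.
Cost minus that sum is 73 - 67 = 6.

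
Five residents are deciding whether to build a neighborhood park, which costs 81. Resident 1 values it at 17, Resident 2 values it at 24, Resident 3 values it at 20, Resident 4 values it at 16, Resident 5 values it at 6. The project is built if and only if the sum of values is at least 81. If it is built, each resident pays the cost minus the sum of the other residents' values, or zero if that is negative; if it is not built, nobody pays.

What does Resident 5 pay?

4

Total value 83 ≥ cost 81, so the project is built.
The other residents' values sum to 77.
Cost minus that sum is 81 - 77 = 4.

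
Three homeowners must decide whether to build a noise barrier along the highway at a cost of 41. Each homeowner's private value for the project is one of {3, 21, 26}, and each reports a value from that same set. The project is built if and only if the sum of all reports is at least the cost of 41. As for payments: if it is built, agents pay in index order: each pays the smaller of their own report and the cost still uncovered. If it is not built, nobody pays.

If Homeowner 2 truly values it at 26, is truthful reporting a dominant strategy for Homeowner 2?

No

Consider the case where Homeowner 1 reports 3 and Homeowner 3 reports 21.
Truthful report 26: project built, pays 26, utility 26 - 26 = 0.
Report 21 instead: project built, pays 21, utility 26 - 21 = 5.
Since 5 > 0, reporting 21 is strictly better here, so truthful reporting is not dominant.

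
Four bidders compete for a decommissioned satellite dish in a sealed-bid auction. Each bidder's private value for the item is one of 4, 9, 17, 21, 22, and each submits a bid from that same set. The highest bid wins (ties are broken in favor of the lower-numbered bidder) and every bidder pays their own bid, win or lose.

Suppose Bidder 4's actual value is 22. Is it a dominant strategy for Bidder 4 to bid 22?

No

Consider the case where Bidder 1 bids 4, Bidder 2 bids 4 and Bidder 3 bids 4.
Truthful bid 22: wins, pays 22, utility 22 - 22 = 0.
Bid 9 instead: wins, pays 9, utility 22 - 9 = 13.
Since 13 > 0, bidding 9 is strictly better here, so truthful bidding is not dominant.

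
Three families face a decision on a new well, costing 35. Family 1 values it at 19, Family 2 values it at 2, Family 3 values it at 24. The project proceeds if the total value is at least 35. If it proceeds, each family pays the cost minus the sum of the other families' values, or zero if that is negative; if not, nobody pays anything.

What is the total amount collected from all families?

23

Total value 45 ≥ cost 35, so it is built.
Family 1: others sum to 26; max(0, 35 - 26) = 9.
Family 2: others sum to 43; max(0, 35 - 43) = 0.
Family 3: others sum to 21; max(0, 35 - 21) = 14.
Total collected = 9 + 0 + 14 = 23.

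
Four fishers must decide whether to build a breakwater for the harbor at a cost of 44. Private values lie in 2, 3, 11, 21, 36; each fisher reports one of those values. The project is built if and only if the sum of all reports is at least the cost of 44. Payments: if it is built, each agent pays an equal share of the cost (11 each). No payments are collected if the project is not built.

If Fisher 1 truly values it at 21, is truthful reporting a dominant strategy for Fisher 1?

Consider the case where Fisher 2 reports 2, Fisher 3 reports 2 and Fisher 4 reports 11.
Truthful report 21: project not built, utility 0.
Report 36 instead: project built, pays 11, utility 21 - 11 = 10.
Since 10 > 0, reporting 36 is strictly better here, so truthful reporting is not dominant.

No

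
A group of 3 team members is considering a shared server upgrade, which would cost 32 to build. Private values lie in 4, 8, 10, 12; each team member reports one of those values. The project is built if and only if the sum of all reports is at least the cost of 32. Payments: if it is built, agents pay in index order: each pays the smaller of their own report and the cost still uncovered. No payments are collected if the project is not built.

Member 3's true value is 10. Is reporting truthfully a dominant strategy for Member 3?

Yes

Check each profile of the others' reports and compare truth against every alternative report.
Others report (12, 12): truth gives 2, best alternative gives 2.
Others report (4, 4): truth gives 0, best alternative gives 0.
Others report (4, 8): truth gives 0, best alternative gives 0.
Others report (4, 10): truth gives 0, best alternative gives 0.
Others report (4, 12): truth gives 0, best alternative gives 0.
Others report (8, 4): truth gives 0, best alternative gives 0.
(Remaining 10 profiles checked similarly; truth is weakly best in each.)
In every case the truthful report is at least as good as any alternative, so it is a dominant strategy.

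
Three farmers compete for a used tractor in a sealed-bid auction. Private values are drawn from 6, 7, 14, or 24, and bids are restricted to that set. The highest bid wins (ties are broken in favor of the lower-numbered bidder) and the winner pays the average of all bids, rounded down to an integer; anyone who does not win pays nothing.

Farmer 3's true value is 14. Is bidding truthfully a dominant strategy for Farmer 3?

No

Consider the case where Farmer 1 bids 6 and Farmer 2 bids 6.
Truthful bid 14: wins, pays 8, utility 14 - 8 = 6.
Bid 7 instead: wins, pays 6, utility 14 - 6 = 8.
Since 8 > 6, bidding 7 is strictly better here, so truthful bidding is not dominant.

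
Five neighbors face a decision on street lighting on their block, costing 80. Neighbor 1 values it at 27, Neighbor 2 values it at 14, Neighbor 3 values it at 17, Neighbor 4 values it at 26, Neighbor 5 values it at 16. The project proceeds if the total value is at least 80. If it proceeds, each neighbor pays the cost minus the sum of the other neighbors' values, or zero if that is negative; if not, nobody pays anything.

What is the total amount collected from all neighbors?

Total value 100 ≥ cost 80, so it is built.
Neighbor 1: others sum to 73; max(0, 80 - 73) = 7.
Neighbor 2: others sum to 86; max(0, 80 - 86) = 0.
Neighbor 3: others sum to 83; max(0, 80 - 83) = 0.
Neighbor 4: others sum to 74; max(0, 80 - 74) = 6.
Neighbor 5: others sum to 84; max(0, 80 - 84) = 0.
Total collected = 7 + 0 + 0 + 6 + 0 = 13.

13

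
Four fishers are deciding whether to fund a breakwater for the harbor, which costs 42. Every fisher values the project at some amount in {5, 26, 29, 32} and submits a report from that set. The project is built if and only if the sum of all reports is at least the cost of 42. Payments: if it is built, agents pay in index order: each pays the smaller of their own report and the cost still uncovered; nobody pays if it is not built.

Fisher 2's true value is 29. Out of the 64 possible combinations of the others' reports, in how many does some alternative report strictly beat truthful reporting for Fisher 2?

62

Others report (5, 5, 26): truth gives 0; report 26 gives 3 > 0. Violating.
Others report (5, 5, 29): truth gives 0; report 5 gives 24 > 0. Violating.
Others report (5, 5, 32): truth gives 0; report 5 gives 24 > 0. Violating.
Others report (5, 26, 5): truth gives 0; report 26 gives 3 > 0. Violating.
Others report (5, 5, 5): truth gives 0; no alternative beats it.
Others report (26, 5, 5): truth gives 13; no alternative beats it.
(Checking all 64 profiles: 62 have a profitable deviation, 2 do not.)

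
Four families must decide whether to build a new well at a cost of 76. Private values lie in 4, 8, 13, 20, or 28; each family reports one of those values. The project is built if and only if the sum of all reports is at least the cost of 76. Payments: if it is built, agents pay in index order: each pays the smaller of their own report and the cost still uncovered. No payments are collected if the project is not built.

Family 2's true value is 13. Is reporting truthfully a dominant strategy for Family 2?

Consider the case where Family 1 reports 13, Family 3 reports 28 and Family 4 reports 28.
Truthful report 13: project built, pays 13, utility 13 - 13 = 0.
Report 8 instead: project built, pays 8, utility 13 - 8 = 5.
Since 5 > 0, reporting 8 is strictly better here, so truthful reporting is not dominant.

No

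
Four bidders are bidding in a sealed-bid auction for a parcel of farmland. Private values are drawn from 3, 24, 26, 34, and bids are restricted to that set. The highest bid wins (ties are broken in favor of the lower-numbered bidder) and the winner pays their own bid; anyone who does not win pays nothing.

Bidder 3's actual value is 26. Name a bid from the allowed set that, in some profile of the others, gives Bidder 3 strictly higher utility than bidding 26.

24

Suppose Bidder 1 bids 3, Bidder 2 bids 3 and Bidder 4 bids 3.
Bid 26: wins, pays 26, utility 26 - 26 = 0.
Bid 24: wins, pays 24, utility 26 - 24 = 2.
So bidding 24 beats truth here (2 > 0).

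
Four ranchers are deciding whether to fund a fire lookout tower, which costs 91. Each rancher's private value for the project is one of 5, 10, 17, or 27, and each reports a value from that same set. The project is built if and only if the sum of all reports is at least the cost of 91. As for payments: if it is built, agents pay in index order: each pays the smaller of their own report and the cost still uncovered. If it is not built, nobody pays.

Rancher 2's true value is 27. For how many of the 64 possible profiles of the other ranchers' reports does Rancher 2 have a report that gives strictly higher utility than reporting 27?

Others report (27, 27, 27): truth gives 0; report 10 gives 17 > 0. Violating.
Others report (5, 5, 5): truth gives 0; no alternative beats it.
Others report (5, 5, 10): truth gives 0; no alternative beats it.
(Checking all 64 profiles: 1 has a profitable deviation, 63 do not.)

1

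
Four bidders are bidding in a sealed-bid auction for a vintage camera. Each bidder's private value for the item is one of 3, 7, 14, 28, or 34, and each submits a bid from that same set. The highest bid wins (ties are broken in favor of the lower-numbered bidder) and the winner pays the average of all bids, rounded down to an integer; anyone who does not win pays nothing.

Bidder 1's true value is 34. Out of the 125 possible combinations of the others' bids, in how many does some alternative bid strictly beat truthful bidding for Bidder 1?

64

Others bid (3, 3, 3): truth gives 24; bid 3 gives 31 > 24. Violating.
Others bid (3, 3, 7): truth gives 23; bid 7 gives 29 > 23. Violating.
Others bid (3, 3, 14): truth gives 21; bid 14 gives 26 > 21. Violating.
Others bid (3, 3, 28): truth gives 17; bid 28 gives 19 > 17. Violating.
Others bid (3, 3, 34): truth gives 16; no alternative beats it.
Others bid (3, 7, 34): truth gives 15; no alternative beats it.
(Checking all 125 profiles: 64 have a profitable deviation, 61 do not.)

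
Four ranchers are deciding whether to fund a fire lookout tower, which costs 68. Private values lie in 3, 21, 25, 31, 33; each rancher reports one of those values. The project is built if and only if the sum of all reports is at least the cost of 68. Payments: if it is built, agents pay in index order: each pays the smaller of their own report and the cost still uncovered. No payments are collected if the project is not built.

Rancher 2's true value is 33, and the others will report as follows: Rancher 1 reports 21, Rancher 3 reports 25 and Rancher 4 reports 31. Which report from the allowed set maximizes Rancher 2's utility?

3

Report 3: project built, pays 3, utility 33 - 3 = 30.
Report 21: project built, pays 21, utility 33 - 21 = 12.
Report 25: project built, pays 25, utility 33 - 25 = 8.
Report 31: project built, pays 31, utility 33 - 31 = 2.
Report 33: project built, pays 33, utility 33 - 33 = 0.
The best choice is 3 with utility 30.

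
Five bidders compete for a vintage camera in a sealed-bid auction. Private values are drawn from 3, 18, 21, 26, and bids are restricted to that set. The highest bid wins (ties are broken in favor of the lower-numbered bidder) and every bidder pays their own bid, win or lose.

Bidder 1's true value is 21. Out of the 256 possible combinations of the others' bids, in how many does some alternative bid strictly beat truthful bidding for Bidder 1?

191

Others bid (3, 3, 3, 3): truth gives 0; bid 3 gives 18 > 0. Violating.
Others bid (3, 3, 3, 18): truth gives 0; bid 18 gives 3 > 0. Violating.
Others bid (3, 3, 3, 26): truth gives -21; bid 3 gives -3 > -21. Violating.
Others bid (3, 3, 18, 3): truth gives 0; bid 18 gives 3 > 0. Violating.
Others bid (3, 3, 3, 21): truth gives 0; no alternative beats it.
Others bid (3, 3, 18, 21): truth gives 0; no alternative beats it.
(Checking all 256 profiles: 191 have a profitable deviation, 65 do not.)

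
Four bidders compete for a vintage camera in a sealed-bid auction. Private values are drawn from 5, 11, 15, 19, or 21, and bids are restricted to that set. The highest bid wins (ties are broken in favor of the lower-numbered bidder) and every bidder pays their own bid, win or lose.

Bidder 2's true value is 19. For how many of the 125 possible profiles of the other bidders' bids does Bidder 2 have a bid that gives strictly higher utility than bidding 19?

95

Others bid (5, 5, 5): truth gives 0; bid 11 gives 8 > 0. Violating.
Others bid (5, 5, 11): truth gives 0; bid 11 gives 8 > 0. Violating.
Others bid (5, 5, 15): truth gives 0; bid 15 gives 4 > 0. Violating.
Others bid (5, 5, 21): truth gives -19; bid 21 gives -2 > -19. Violating.
Others bid (5, 5, 19): truth gives 0; no alternative beats it.
Others bid (5, 11, 19): truth gives 0; no alternative beats it.
(Checking all 125 profiles: 95 have a profitable deviation, 30 do not.)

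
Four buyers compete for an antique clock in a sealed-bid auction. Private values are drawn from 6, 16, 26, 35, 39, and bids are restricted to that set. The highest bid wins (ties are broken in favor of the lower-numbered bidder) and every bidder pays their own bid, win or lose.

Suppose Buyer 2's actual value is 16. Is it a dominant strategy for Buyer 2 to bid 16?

No

Consider the case where Buyer 1 bids 6, Buyer 3 bids 6 and Buyer 4 bids 26.
Truthful bid 16: loses but pays 16, utility -16.
Bid 6 instead: loses but pays 6, utility -6.
Since -6 > -16, bidding 6 is strictly better here, so truthful bidding is not dominant.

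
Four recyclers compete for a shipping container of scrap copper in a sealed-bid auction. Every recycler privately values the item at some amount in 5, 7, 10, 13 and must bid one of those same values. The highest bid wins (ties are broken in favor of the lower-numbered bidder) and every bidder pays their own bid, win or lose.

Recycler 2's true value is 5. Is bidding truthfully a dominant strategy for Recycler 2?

No

Consider the case where Recycler 1 bids 5, Recycler 3 bids 5 and Recycler 4 bids 5.
Truthful bid 5: loses but pays 5, utility -5.
Bid 7 instead: wins, pays 7, utility 5 - 7 = -2.
Since -2 > -5, bidding 7 is strictly better here, so truthful bidding is not dominant.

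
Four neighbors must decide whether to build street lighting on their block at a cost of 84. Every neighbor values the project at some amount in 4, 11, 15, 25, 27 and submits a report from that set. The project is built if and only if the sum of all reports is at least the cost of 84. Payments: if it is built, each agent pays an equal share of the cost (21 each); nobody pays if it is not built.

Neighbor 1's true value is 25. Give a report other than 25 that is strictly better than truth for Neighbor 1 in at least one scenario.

Suppose Neighbor 2 reports 4, Neighbor 3 reports 27 and Neighbor 4 reports 27.
Report 25: project not built, utility 0.
Report 27: project built, pays 21, utility 25 - 21 = 4.
So reporting 27 beats truth here (4 > 0).

27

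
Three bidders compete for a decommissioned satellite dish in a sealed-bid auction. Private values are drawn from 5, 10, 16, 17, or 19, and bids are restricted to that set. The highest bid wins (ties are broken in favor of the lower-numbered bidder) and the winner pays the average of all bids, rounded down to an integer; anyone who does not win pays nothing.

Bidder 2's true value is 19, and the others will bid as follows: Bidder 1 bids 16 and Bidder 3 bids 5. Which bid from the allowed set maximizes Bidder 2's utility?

17

Bid 5: loses, pays 0, utility 0.
Bid 10: loses, pays 0, utility 0.
Bid 16: loses, pays 0, utility 0.
Bid 17: wins, pays 12, utility 19 - 12 = 7.
Bid 19: wins, pays 13, utility 19 - 13 = 6.
The best choice is 17 with utility 7.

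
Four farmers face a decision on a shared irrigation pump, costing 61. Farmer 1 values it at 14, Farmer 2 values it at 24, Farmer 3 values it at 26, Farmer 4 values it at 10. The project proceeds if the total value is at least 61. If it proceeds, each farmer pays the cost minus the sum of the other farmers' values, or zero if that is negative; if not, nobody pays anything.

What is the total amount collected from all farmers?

Total value 74 ≥ cost 61, so it is built.
Farmer 1: others sum to 60; max(0, 61 - 60) = 1.
Farmer 2: others sum to 50; max(0, 61 - 50) = 11.
Farmer 3: others sum to 48; max(0, 61 - 48) = 13.
Farmer 4: others sum to 64; max(0, 61 - 64) = 0.
Total collected = 1 + 11 + 13 + 0 = 25.

25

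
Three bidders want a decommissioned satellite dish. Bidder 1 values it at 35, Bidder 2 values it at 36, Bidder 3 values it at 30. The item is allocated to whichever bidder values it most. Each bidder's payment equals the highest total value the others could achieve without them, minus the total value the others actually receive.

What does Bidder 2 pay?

Bidder 2 has the highest value and receives the item.
Without Bidder 2, the item would go to the next-highest value, 35, so the others could achieve 35.
With Bidder 2 present and winning, the others receive nothing, so their total is 0.
Payment = 35 - 0 = 35.

35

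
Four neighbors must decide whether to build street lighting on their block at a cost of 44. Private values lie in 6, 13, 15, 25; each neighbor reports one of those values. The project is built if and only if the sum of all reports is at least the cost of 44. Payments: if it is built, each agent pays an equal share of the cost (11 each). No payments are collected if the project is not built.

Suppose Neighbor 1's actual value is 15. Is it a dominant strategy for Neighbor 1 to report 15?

No

Consider the case where Neighbor 2 reports 6, Neighbor 3 reports 6 and Neighbor 4 reports 13.
Truthful report 15: project not built, utility 0.
Report 25 instead: project built, pays 11, utility 15 - 11 = 4.
Since 4 > 0, reporting 25 is strictly better here, so truthful reporting is not dominant.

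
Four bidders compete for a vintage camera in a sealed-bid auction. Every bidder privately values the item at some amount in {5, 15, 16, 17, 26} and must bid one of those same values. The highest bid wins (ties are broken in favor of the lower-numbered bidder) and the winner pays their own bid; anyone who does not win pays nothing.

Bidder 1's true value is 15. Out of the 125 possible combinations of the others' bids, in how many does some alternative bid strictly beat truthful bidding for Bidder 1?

1

Others bid (5, 5, 5): truth gives 0; bid 5 gives 10 > 0. Violating.
Others bid (5, 5, 15): truth gives 0; no alternative beats it.
Others bid (5, 5, 16): truth gives 0; no alternative beats it.
(Checking all 125 profiles: 1 has a profitable deviation, 124 do not.)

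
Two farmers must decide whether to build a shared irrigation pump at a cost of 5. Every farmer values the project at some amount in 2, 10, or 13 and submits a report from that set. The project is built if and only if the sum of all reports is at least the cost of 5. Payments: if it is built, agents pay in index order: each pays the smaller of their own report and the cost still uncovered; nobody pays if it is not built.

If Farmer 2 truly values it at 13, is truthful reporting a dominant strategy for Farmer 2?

Yes

Check each profile of the others' reports and compare truth against every alternative report.
Others report (10): truth gives 13, best alternative gives 13.
Others report (13): truth gives 13, best alternative gives 13.
Others report (2): truth gives 10, best alternative gives 10.
In every case the truthful report is at least as good as any alternative, so it is a dominant strategy.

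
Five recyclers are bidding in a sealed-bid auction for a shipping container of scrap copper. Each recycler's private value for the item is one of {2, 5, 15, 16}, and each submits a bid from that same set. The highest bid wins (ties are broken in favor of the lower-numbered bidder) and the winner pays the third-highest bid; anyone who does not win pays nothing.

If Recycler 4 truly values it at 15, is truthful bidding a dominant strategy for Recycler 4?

Consider the case where Recycler 1 bids 2, Recycler 2 bids 2, Recycler 3 bids 2 and Recycler 5 bids 16.
Truthful bid 15: loses, pays 0, utility 0.
Bid 16 instead: wins, pays 2, utility 15 - 2 = 13.
Since 13 > 0, bidding 16 is strictly better here, so truthful bidding is not dominant.

No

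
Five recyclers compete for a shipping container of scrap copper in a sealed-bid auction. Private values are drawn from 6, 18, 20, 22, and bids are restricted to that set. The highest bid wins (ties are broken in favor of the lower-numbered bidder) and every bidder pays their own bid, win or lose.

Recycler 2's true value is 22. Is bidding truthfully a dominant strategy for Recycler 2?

Consider the case where Recycler 1 bids 6, Recycler 3 bids 6, Recycler 4 bids 6 and Recycler 5 bids 6.
Truthful bid 22: wins, pays 22, utility 22 - 22 = 0.
Bid 18 instead: wins, pays 18, utility 22 - 18 = 4.
Since 4 > 0, bidding 18 is strictly better here, so truthful bidding is not dominant.

No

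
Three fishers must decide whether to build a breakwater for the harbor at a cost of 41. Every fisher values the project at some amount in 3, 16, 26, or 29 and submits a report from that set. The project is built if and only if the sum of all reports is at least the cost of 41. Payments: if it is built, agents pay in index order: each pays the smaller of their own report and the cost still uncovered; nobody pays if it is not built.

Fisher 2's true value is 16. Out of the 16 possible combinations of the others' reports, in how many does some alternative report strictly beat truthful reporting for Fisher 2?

8

Others report (16, 26): truth gives 0; report 3 gives 13 > 0. Violating.
Others report (16, 29): truth gives 0; report 3 gives 13 > 0. Violating.
Others report (26, 16): truth gives 1; report 3 gives 13 > 1. Violating.
Others report (26, 26): truth gives 1; report 3 gives 13 > 1. Violating.
Others report (3, 3): truth gives 0; no alternative beats it.
Others report (3, 16): truth gives 0; no alternative beats it.
(Checking all 16 profiles: 8 have a profitable deviation, 8 do not.)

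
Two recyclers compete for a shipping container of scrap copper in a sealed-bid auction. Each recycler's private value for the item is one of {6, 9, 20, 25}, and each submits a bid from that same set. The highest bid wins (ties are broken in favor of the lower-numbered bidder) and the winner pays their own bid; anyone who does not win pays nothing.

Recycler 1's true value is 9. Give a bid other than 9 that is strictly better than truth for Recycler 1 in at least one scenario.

Suppose Recycler 2 bids 6.
Bid 9: wins, pays 9, utility 9 - 9 = 0.
Bid 6: wins, pays 6, utility 9 - 6 = 3.
So bidding 6 beats truth here (3 > 0).

6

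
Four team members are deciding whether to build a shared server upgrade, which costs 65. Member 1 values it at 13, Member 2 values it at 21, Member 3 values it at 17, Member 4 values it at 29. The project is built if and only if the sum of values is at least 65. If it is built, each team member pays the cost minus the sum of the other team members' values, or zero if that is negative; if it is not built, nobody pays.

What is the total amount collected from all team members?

Total value 80 ≥ cost 65, so it is built.
Member 1: others sum to 67; max(0, 65 - 67) = 0.
Member 2: others sum to 59; max(0, 65 - 59) = 6.
Member 3: others sum to 63; max(0, 65 - 63) = 2.
Member 4: others sum to 51; max(0, 65 - 51) = 14.
Total collected = 0 + 6 + 2 + 14 = 22.

22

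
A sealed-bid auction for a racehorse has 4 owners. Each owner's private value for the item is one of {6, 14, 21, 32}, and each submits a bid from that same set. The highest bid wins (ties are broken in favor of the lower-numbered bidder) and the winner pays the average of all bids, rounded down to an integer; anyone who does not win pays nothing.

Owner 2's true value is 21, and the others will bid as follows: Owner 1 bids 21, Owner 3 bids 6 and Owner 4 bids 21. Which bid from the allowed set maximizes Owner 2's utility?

32

Bid 6: loses, pays 0, utility 0.
Bid 14: loses, pays 0, utility 0.
Bid 21: loses, pays 0, utility 0.
Bid 32: wins, pays 20, utility 21 - 20 = 1.
The best choice is 32 with utility 1.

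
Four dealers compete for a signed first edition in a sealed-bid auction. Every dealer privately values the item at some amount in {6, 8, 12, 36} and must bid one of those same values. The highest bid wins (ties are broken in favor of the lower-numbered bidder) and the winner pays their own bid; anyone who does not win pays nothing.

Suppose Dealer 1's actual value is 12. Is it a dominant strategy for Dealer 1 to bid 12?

No

Consider the case where Dealer 2 bids 6, Dealer 3 bids 6 and Dealer 4 bids 6.
Truthful bid 12: wins, pays 12, utility 12 - 12 = 0.
Bid 6 instead: wins, pays 6, utility 12 - 6 = 6.
Since 6 > 0, bidding 6 is strictly better here, so truthful bidding is not dominant.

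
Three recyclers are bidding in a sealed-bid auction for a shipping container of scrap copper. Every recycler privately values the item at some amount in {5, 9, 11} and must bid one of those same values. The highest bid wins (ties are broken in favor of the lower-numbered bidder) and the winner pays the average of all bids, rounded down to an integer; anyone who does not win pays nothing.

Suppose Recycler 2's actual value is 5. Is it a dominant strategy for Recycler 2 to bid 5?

Yes

Check each profile of the others' bids and compare truth against every alternative bid.
Others bid (5, 9): truth gives 0, best alternative gives -2.
Others bid (5, 5): truth gives 0, best alternative gives -1.
Others bid (5, 11): truth gives 0, best alternative gives 0.
Others bid (9, 5): truth gives 0, best alternative gives 0.
Others bid (9, 9): truth gives 0, best alternative gives 0.
Others bid (9, 11): truth gives 0, best alternative gives 0.
(Remaining 3 profiles checked similarly; truth is weakly best in each.)
In every case the truthful bid is at least as good as any alternative, so it is a dominant strategy.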